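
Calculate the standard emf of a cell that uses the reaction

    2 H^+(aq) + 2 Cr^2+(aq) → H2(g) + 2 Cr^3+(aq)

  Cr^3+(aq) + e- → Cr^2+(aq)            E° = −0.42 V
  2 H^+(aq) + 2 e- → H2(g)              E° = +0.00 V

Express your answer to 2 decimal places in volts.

In the reaction as written, H^+(aq) is reduced (cathode) and Cr^3+(aq) is produced by oxidation at the anode.
E°cell = E°(cathode) − E°(anode) = +0.00 − (−0.42) = +0.42 V.

+0.42 V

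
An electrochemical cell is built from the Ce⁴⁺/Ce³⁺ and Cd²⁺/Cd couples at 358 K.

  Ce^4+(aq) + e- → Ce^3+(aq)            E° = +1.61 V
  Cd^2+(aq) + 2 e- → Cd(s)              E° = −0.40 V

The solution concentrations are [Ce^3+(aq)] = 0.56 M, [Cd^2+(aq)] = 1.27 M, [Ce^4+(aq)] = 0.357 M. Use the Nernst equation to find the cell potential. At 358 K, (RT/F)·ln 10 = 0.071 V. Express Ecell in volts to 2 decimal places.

+1.99 V

Ce⁴⁺/Ce³⁺ is reduced (cathode, E° = +1.61 V) and Cd²⁺/Cd is oxidized (anode).
The standard potential is +1.61 − (−0.40) = +2.01 V and the balanced reaction transfers n = 2 electrons.
The balanced reaction is 2 Ce^4+(aq) + Cd(s) → 2 Ce^3+(aq) + Cd^2+(aq), so Q = ([Ce^3+(aq)]^2·[Cd^2+(aq)]) / [Ce^4+(aq)]^2 = 3.12 and log Q = 0.495.
E = E° − (0.071/n)·log Q = +2.01 − (0.071/2)(0.495) = +1.99 V.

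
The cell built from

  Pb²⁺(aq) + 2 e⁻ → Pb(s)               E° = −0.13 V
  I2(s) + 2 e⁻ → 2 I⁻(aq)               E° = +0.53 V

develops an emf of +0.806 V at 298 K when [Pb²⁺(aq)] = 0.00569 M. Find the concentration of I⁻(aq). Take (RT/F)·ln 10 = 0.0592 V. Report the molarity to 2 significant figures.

0.045 M

I₂/I⁻ is the cathode (higher E°); E°cell = +0.53 − (−0.13) = +0.66 V with n = 2.
Rearranging E = E° − (0.0592/n)·log Q gives log Q = 2(+0.66 − (+0.806))/0.0592 = −4.932.
The balanced reaction is I2(s) + Pb(s) → 2 I⁻(aq) + Pb²⁺(aq), so Q = [I⁻(aq)]^2·[Pb²⁺(aq)].
Solving for the unknown gives log [I⁻(aq)] = −1.344, so [I⁻(aq)] ≈ 0.045 M.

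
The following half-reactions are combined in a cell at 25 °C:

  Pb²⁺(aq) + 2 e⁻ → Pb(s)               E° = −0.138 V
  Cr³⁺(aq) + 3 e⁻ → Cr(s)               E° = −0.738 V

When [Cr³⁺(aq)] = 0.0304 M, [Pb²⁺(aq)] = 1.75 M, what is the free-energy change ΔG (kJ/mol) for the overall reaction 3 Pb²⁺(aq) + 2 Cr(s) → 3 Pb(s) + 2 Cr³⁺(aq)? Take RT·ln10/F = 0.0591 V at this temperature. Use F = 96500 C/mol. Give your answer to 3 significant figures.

−369 kJ/mol

With Pb²⁺/Pb reduced at the cathode, E°cell = −0.138 − (−0.738) = +0.600 V and n = 6.
The reaction quotient is [Cr³⁺(aq)]^2 / [Pb²⁺(aq)]^3 = 0.000172; by Nernst, E = +0.600 − (0.0591/6)(−3.763) = +0.6371 V.
Then ΔG = −nFE = −6 × 96500 × +0.6371 J/mol = −369 kJ/mol.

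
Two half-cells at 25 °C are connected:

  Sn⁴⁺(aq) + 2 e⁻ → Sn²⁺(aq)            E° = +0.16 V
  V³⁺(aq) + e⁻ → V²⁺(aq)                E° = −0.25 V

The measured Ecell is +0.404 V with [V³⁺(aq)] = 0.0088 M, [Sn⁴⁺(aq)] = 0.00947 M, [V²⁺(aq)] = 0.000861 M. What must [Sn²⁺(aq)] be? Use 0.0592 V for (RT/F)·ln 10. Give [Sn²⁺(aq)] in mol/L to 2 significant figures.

0.00014 M

The Sn⁴⁺/Sn²⁺ couple has the larger reduction potential, so it is the cathode: E°cell = +0.16 − (−0.25) = +0.41 V and n = 2.
From the Nernst equation, log Q = n(E° − E)/0.0592 = 2·(+0.41 − (+0.404))/0.0592 = 0.203.
The balanced reaction is Sn⁴⁺(aq) + 2 V²⁺(aq) → Sn²⁺(aq) + 2 V³⁺(aq), so Q = ([Sn²⁺(aq)]·[V³⁺(aq)]^2) / ([Sn⁴⁺(aq)]·[V²⁺(aq)]^2).
Substituting the known concentrations and solving, log [Sn²⁺(aq)] = −3.840 and [Sn²⁺(aq)] = 0.00014 M.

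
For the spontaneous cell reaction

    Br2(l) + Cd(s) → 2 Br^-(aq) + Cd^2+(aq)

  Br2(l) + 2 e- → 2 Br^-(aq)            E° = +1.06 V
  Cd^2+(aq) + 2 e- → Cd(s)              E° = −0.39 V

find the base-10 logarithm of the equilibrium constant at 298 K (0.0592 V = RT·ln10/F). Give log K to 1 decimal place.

log K = 49.0

The Br₂/Br⁻ couple is reduced (cathode); E°cell = +1.06 − (−0.39) = +1.45 V with n = 2.
At equilibrium E = 0, so log K = nE°cell / 0.0592 = (2)(+1.45) / 0.0592 = 49.0.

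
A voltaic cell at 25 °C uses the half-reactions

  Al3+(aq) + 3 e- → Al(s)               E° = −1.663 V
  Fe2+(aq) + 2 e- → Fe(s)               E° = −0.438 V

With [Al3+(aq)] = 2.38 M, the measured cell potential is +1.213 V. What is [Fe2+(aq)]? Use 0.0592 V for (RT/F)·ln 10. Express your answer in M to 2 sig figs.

0.70 M

With Fe²⁺/Fe at the cathode and Al³⁺/Al at the anode, E°cell = −0.438 − (−1.663) = +1.225 V (n = 6).
Since E = E° − (0.0592/n)·log Q, log Q = n(E° − E)/0.0592 = 1.216.
The balanced reaction is 3 Fe2+(aq) + 2 Al(s) → 3 Fe(s) + 2 Al3+(aq), so Q = [Al3+(aq)]^2 / [Fe2+(aq)]^3.
Solving for the unknown gives log [Fe2+(aq)] = −0.154, so [Fe2+(aq)] ≈ 0.70 M.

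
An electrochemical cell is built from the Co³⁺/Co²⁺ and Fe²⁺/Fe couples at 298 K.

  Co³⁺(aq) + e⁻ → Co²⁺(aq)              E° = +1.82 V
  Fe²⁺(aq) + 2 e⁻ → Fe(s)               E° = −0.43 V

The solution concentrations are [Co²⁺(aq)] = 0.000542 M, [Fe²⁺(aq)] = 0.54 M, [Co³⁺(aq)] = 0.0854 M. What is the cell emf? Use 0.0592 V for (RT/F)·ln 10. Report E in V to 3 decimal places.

+2.388 V

Since E°(Co³⁺/Co²⁺) > E°(Fe²⁺/Fe), Co³⁺/Co²⁺ serves as the cathode.
E°cell = +1.82 − (−0.43) = +2.25 V, with n = 2 electrons transferred.
The balanced reaction is 2 Co³⁺(aq) + Fe(s) → 2 Co²⁺(aq) + Fe²⁺(aq), so Q = ([Co²⁺(aq)]^2·[Fe²⁺(aq)]) / [Co³⁺(aq)]^2 = 2.18×10^−5 and log Q = −4.663.
E = E° − (0.0592/n)·log Q = +2.25 − (0.0592/2)(−4.663) = +2.388 V.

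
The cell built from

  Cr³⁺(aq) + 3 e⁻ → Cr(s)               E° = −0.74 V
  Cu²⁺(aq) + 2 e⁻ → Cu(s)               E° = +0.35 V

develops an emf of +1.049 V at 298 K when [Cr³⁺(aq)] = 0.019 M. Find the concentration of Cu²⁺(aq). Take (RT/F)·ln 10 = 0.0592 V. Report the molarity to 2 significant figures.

Cu²⁺/Cu is the cathode (higher E°); E°cell = +0.35 − (−0.74) = +1.09 V with n = 6.
Rearranging E = E° − (0.0592/n)·log Q gives log Q = 6(+1.09 − (+1.049))/0.0592 = 4.155.
For 3 Cu²⁺(aq) + 2 Cr(s) → 3 Cu(s) + 2 Cr³⁺(aq), the reaction quotient is Q = [Cr³⁺(aq)]^2 / [Cu²⁺(aq)]^3.
Substituting the known concentrations and solving, log [Cu²⁺(aq)] = −2.532 and [Cu²⁺(aq)] = 0.0029 M.

0.0029 M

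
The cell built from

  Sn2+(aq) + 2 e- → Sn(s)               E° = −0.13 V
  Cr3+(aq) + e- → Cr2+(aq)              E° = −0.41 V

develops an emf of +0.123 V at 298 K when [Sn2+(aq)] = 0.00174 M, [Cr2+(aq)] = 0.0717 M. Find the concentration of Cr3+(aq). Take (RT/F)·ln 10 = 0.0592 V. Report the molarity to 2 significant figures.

1.3 M

With Sn²⁺/Sn at the cathode and Cr³⁺/Cr²⁺ at the anode, E°cell = −0.13 − (−0.41) = +0.28 V (n = 2).
From the Nernst equation, log Q = n(E° − E)/0.0592 = 2·(+0.28 − (+0.123))/0.0592 = 5.304.
Balancing electrons gives Sn2+(aq) + 2 Cr2+(aq) → Sn(s) + 2 Cr3+(aq); thus Q = [Cr3+(aq)]^2 / ([Sn2+(aq)]·[Cr2+(aq)]^2).
Solving for the unknown gives log [Cr3+(aq)] = 0.128, so [Cr3+(aq)] ≈ 1.3 M.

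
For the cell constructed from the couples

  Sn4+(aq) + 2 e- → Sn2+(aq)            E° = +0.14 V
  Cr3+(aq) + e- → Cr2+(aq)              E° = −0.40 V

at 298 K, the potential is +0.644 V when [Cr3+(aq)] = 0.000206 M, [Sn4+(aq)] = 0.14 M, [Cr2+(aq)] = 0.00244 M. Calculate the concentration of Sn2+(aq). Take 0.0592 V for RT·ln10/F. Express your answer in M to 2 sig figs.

Sn⁴⁺/Sn²⁺ is the cathode (higher E°); E°cell = +0.14 − (−0.40) = +0.54 V with n = 2.
From the Nernst equation, log Q = n(E° − E)/0.0592 = 2·(+0.54 − (+0.644))/0.0592 = −3.514.
For Sn4+(aq) + 2 Cr2+(aq) → Sn2+(aq) + 2 Cr3+(aq), the reaction quotient is Q = ([Sn2+(aq)]·[Cr3+(aq)]^2) / ([Sn4+(aq)]·[Cr2+(aq)]^2).
Isolating [Sn2+(aq)] in Q = 10^{−3.514} yields log [Sn2+(aq)] = −2.221, i.e. 0.0060 M.

0.0060 M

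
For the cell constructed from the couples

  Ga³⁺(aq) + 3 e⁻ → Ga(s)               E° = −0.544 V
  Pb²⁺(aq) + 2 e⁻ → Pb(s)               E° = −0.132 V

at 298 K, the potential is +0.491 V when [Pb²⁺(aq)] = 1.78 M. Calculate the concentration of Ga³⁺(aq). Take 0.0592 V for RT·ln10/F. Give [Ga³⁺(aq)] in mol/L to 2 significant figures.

With Pb²⁺/Pb at the cathode and Ga³⁺/Ga at the anode, E°cell = −0.132 − (−0.544) = +0.412 V (n = 6).
Since E = E° − (0.0592/n)·log Q, log Q = n(E° − E)/0.0592 = −8.007.
Balancing electrons gives 3 Pb²⁺(aq) + 2 Ga(s) → 3 Pb(s) + 2 Ga³⁺(aq); thus Q = [Ga³⁺(aq)]^2 / [Pb²⁺(aq)]^3.
Isolating [Ga³⁺(aq)] in Q = 10^{−8.007} yields log [Ga³⁺(aq)] = −3.628, i.e. 0.00024 M.

0.00024 M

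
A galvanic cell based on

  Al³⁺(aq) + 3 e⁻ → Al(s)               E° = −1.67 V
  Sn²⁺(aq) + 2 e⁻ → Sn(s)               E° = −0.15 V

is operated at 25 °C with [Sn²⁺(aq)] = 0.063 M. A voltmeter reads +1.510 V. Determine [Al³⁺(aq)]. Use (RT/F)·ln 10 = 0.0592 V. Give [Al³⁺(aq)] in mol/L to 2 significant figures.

The Sn²⁺/Sn couple has the larger reduction potential, so it is the cathode: E°cell = −0.15 − (−1.67) = +1.52 V and n = 6.
From the Nernst equation, log Q = n(E° − E)/0.0592 = 6·(+1.52 − (+1.510))/0.0592 = 1.014.
Balancing electrons gives 3 Sn²⁺(aq) + 2 Al(s) → 3 Sn(s) + 2 Al³⁺(aq); thus Q = [Al³⁺(aq)]^2 / [Sn²⁺(aq)]^3.
Isolating [Al³⁺(aq)] in Q = 10^{1.014} yields log [Al³⁺(aq)] = −1.294, i.e. 0.051 M.

0.051 M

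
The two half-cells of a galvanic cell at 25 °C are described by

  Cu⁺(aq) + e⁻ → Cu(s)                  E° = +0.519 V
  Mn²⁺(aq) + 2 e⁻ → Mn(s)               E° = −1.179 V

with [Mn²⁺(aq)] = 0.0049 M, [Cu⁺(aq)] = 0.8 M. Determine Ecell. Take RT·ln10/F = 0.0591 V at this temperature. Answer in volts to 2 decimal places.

Cu⁺/Cu is reduced (cathode, E° = +0.519 V) and Mn²⁺/Mn is oxidized (anode).
E°cell = +0.519 − (−1.179) = +1.698 V, with n = 2 electrons transferred.
Balancing gives 2 Cu⁺(aq) + Mn(s) → 2 Cu(s) + Mn²⁺(aq); hence Q = [Mn²⁺(aq)] / [Cu⁺(aq)]^2 = 0.00766 (log Q = −2.116).
E = E° − (0.0591/n)·log Q = +1.698 − (0.0591/2)(−2.116) = +1.76 V.

+1.76 V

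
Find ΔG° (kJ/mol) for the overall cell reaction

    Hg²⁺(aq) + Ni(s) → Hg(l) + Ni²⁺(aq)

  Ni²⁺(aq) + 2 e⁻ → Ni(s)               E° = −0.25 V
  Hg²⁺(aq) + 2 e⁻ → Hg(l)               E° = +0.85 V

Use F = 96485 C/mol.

In the reaction as written Hg²⁺(aq) is reduced, so the Hg²⁺/Hg couple is the cathode and Ni²⁺/Ni is the anode.
E°cell = +0.85 − (−0.25) = +1.10 V; balancing electrons gives n = 2.
ΔG° = −nFE°cell = −(2)(96485)(+1.10) J/mol = −212 kJ/mol.

−212 kJ/mol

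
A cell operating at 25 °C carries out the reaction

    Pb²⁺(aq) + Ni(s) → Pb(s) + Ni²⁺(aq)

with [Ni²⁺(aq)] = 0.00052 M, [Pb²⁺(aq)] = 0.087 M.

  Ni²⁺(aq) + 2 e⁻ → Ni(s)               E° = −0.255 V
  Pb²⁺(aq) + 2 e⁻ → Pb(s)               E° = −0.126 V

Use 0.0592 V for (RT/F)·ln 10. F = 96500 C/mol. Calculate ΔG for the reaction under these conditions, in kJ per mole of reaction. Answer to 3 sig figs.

E°cell = −0.126 − (−0.255) = +0.129 V; the balanced reaction transfers n = 2 electrons.
The reaction quotient is [Ni²⁺(aq)] / [Pb²⁺(aq)] = 0.00598; by Nernst, E = +0.129 − (0.0592/2)(−2.224) = +0.1948 V.
Finally ΔG = −nFE = −(2)(96500 C/mol)(+0.1948 V) = −37.6 kJ/mol.

−37.6 kJ/mol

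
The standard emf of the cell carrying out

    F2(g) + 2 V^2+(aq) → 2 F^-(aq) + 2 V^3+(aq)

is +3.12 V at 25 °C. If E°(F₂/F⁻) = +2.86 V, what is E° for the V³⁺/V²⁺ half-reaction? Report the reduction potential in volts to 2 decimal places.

In the reaction as written the F₂/F⁻ couple is reduced (cathode) and V³⁺/V²⁺ is oxidized (anode), so E°cell = E°(F₂/F⁻) − E°(V³⁺/V²⁺).
E°(V³⁺/V²⁺) = E°(cathode) − E°cell = +2.86 − (+3.12) = −0.26 V.

−0.26 V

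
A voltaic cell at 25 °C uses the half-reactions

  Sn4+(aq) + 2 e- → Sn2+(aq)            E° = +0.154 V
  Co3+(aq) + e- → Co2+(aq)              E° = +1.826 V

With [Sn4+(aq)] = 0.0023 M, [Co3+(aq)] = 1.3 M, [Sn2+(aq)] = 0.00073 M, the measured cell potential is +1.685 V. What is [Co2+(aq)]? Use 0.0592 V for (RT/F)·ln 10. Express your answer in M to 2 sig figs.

The Co³⁺/Co²⁺ couple has the larger reduction potential, so it is the cathode: E°cell = +1.826 − (+0.154) = +1.672 V and n = 2.
Rearranging E = E° − (0.0592/n)·log Q gives log Q = 2(+1.672 − (+1.685))/0.0592 = −0.439.
Balancing electrons gives 2 Co3+(aq) + Sn2+(aq) → 2 Co2+(aq) + Sn4+(aq); thus Q = ([Co2+(aq)]^2·[Sn4+(aq)]) / ([Co3+(aq)]^2·[Sn2+(aq)]).
Isolating [Co2+(aq)] in Q = 10^{−0.439} yields log [Co2+(aq)] = −0.355, i.e. 0.44 M.

0.44 M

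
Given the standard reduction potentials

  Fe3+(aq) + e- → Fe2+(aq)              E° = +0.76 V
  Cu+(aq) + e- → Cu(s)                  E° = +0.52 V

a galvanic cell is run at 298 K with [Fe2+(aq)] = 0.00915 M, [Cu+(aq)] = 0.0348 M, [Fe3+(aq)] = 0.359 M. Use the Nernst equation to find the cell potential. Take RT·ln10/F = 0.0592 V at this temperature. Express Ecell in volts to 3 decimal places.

The Fe³⁺/Fe²⁺ couple has the more positive E°, so it is the cathode; Cu⁺/Cu is the anode.
E°cell = E°cat − E°an = +0.76 − (+0.52) = +0.24 V; n = 1.
Balancing gives Fe3+(aq) + Cu(s) → Fe2+(aq) + Cu+(aq); hence Q = ([Fe2+(aq)]·[Cu+(aq)]) / [Fe3+(aq)] = 0.000887 (log Q = −3.052).
By the Nernst equation, E = +0.24 − (0.0592/1)·(−3.052) = +0.421 V.

+0.421 V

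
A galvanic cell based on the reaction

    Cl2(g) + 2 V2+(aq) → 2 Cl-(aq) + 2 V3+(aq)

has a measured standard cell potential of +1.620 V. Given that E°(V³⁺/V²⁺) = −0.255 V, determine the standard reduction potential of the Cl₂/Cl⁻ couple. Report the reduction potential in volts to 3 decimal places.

In the reaction as written the Cl₂/Cl⁻ couple is reduced (cathode) and V³⁺/V²⁺ is oxidized (anode), so E°cell = E°(Cl₂/Cl⁻) − E°(V³⁺/V²⁺).
E°(Cl₂/Cl⁻) = E°cell + E°(anode) = +1.620 + (−0.255) = +1.365 V.

+1.365 V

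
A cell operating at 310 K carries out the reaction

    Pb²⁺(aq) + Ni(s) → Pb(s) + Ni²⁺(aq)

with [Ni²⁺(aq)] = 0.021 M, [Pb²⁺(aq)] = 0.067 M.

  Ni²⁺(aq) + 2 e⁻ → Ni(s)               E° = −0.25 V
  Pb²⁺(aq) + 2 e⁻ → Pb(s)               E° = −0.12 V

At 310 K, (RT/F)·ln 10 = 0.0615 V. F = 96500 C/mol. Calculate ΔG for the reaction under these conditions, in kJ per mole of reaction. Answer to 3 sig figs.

The standard cell potential is −0.12 − (−0.25) = +0.13 V, with n = 2 electrons in the balanced equation.
Q = [Ni²⁺(aq)] / [Pb²⁺(aq)] = 0.313, so log Q = −0.504 and E = +0.13 − (0.0615/2)(−0.504) = +0.1455 V.
ΔG = −nFE = −(2)(96500)(+0.1455) J/mol = −28.1 kJ/mol.

−28.1 kJ/mol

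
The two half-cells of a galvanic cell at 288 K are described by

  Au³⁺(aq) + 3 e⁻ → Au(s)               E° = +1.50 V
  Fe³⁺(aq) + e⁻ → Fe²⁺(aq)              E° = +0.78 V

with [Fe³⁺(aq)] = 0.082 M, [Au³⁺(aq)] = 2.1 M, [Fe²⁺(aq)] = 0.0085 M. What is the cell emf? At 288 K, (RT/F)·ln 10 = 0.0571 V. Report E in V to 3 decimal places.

+0.670 V

Since E°(Au³⁺/Au) > E°(Fe³⁺/Fe²⁺), Au³⁺/Au serves as the cathode.
The standard potential is +1.50 − (+0.78) = +0.72 V and the balanced reaction transfers n = 3 electrons.
For the overall reaction Au³⁺(aq) + 3 Fe²⁺(aq) → Au(s) + 3 Fe³⁺(aq), Q = [Fe³⁺(aq)]^3 / ([Au³⁺(aq)]·[Fe²⁺(aq)]^3) = 428, giving log Q = 2.631.
E = E° − (0.0571/n)·log Q = +0.72 − (0.0571/3)(2.631) = +0.670 V.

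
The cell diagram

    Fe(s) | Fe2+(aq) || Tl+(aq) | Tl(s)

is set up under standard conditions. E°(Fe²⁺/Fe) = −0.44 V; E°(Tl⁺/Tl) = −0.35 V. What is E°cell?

By convention the left-hand electrode in cell notation is the anode (oxidation) and the right-hand electrode is the cathode (reduction).
E°cell = E°(right) − E°(left) = −0.35 − (−0.44) = +0.09 V.

+0.09 V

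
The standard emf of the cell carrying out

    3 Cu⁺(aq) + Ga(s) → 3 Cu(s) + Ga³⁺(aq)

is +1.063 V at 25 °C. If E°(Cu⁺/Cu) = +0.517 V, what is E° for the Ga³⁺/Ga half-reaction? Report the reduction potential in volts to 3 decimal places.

In the reaction as written the Cu⁺/Cu couple is reduced (cathode) and Ga³⁺/Ga is oxidized (anode), so E°cell = E°(Cu⁺/Cu) − E°(Ga³⁺/Ga).
E°(Ga³⁺/Ga) = E°(cathode) − E°cell = +0.517 − (+1.063) = −0.546 V.

−0.546 V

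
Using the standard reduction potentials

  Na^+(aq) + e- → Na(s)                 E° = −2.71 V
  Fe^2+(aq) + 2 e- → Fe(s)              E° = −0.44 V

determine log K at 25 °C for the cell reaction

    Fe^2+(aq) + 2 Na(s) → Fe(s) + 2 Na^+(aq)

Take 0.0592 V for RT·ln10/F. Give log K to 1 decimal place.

The Fe²⁺/Fe couple is reduced (cathode); E°cell = −0.44 − (−2.71) = +2.27 V with n = 2.
At equilibrium E = 0, so log K = nE°cell / 0.0592 = (2)(+2.27) / 0.0592 = 76.7.

log K = 76.7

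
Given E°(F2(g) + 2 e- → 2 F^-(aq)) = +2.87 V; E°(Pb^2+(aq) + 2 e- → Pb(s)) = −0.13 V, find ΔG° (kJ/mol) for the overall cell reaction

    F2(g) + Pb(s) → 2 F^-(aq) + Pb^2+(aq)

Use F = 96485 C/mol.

−579 kJ/mol

In the reaction as written F2(g) is reduced, so the F₂/F⁻ couple is the cathode and Pb²⁺/Pb is the anode.
E°cell = +2.87 − (−0.13) = +3.00 V; balancing electrons gives n = 2.
ΔG° = −nFE°cell = −(2)(96485)(+3.00) J/mol = −579 kJ/mol.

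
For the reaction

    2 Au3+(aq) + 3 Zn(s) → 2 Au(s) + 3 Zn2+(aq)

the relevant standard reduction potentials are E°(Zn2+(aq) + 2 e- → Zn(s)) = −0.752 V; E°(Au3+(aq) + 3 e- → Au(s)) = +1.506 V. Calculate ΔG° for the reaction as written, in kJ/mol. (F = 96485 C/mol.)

−1307 kJ/mol

In the reaction as written Au3+(aq) is reduced, so the Au³⁺/Au couple is the cathode and Zn²⁺/Zn is the anode.
E°cell = +1.506 − (−0.752) = +2.258 V; balancing electrons gives n = 6.
ΔG° = −nFE°cell = −(6)(96485)(+2.258) J/mol = −1307 kJ/mol.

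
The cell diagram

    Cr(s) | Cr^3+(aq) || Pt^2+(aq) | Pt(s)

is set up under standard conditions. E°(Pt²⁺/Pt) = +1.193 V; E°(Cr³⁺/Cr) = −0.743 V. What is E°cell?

+1.936 V

By convention the left-hand electrode in cell notation is the anode (oxidation) and the right-hand electrode is the cathode (reduction).
E°cell = E°(right) − E°(left) = +1.193 − (−0.743) = +1.936 V.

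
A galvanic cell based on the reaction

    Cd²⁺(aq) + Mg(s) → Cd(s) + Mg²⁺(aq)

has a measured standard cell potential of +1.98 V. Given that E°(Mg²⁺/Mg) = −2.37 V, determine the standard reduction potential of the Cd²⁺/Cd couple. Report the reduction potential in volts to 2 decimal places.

−0.39 V

In the reaction as written the Cd²⁺/Cd couple is reduced (cathode) and Mg²⁺/Mg is oxidized (anode), so E°cell = E°(Cd²⁺/Cd) − E°(Mg²⁺/Mg).
E°(Cd²⁺/Cd) = E°cell + E°(anode) = +1.98 + (−2.37) = −0.39 V.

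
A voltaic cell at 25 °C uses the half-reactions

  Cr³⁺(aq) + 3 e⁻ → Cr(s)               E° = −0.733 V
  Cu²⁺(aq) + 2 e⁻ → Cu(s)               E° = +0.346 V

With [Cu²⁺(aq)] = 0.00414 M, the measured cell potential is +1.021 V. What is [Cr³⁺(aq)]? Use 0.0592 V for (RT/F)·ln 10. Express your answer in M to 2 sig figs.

0.23 M

The Cu²⁺/Cu couple has the larger reduction potential, so it is the cathode: E°cell = +0.346 − (−0.733) = +1.079 V and n = 6.
From the Nernst equation, log Q = n(E° − E)/0.0592 = 6·(+1.079 − (+1.021))/0.0592 = 5.878.
The balanced reaction is 3 Cu²⁺(aq) + 2 Cr(s) → 3 Cu(s) + 2 Cr³⁺(aq), so Q = [Cr³⁺(aq)]^2 / [Cu²⁺(aq)]^3.
Solving for the unknown gives log [Cr³⁺(aq)] = −0.635, so [Cr³⁺(aq)] ≈ 0.23 M.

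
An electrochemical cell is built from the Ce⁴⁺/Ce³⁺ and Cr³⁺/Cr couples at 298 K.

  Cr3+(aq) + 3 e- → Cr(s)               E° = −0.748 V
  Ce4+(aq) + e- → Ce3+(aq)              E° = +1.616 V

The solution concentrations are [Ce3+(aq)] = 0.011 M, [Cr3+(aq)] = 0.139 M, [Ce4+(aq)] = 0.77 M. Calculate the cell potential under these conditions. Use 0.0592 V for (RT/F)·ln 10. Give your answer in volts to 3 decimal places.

The Ce⁴⁺/Ce³⁺ couple has the more positive E°, so it is the cathode; Cr³⁺/Cr is the anode.
The standard potential is +1.616 − (−0.748) = +2.364 V and the balanced reaction transfers n = 3 electrons.
Balancing gives 3 Ce4+(aq) + Cr(s) → 3 Ce3+(aq) + Cr3+(aq); hence Q = ([Ce3+(aq)]^3·[Cr3+(aq)]) / [Ce4+(aq)]^3 = 4.05×10^−7 (log Q = −6.392).
Applying E = E° − (RT ln10/nF)·log Q gives +2.364 − (0.0592/3)(−6.392) = +2.490 V.

+2.490 V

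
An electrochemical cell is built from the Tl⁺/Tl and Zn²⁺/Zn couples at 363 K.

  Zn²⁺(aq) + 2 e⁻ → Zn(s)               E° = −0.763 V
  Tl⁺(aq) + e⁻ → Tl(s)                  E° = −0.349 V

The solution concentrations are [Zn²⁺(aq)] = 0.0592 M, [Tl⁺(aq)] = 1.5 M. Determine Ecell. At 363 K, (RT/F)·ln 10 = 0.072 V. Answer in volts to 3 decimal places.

The Tl⁺/Tl couple has the more positive E°, so it is the cathode; Zn²⁺/Zn is the anode.
The standard potential is −0.349 − (−0.763) = +0.414 V and the balanced reaction transfers n = 2 electrons.
The balanced reaction is 2 Tl⁺(aq) + Zn(s) → 2 Tl(s) + Zn²⁺(aq), so Q = [Zn²⁺(aq)] / [Tl⁺(aq)]^2 = 0.0263 and log Q = −1.580.
Applying E = E° − (RT ln10/nF)·log Q gives +0.414 − (0.072/2)(−1.580) = +0.471 V.

+0.471 V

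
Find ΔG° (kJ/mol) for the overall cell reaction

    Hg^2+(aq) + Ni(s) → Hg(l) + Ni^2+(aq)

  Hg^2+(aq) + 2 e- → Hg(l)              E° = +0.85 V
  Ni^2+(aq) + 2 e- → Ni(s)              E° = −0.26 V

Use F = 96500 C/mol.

In the reaction as written Hg^2+(aq) is reduced, so the Hg²⁺/Hg couple is the cathode and Ni²⁺/Ni is the anode.
E°cell = +0.85 − (−0.26) = +1.11 V; balancing electrons gives n = 2.
ΔG° = −nFE°cell = −(2)(96500)(+1.11) J/mol = −214 kJ/mol.

−214 kJ/mol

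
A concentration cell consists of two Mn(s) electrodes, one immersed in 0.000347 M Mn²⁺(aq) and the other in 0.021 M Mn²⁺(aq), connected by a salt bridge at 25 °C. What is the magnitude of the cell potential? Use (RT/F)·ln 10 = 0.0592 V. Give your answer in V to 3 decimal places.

0.053 V

For a concentration cell E°cell = 0, since both electrodes use the same couple.
The compartment with the higher Mn²⁺(aq) concentration (0.021 M) acts as the cathode; ions are reduced there and produced at the dilute (0.000347 M) anode.
With n = 2, Ecell = −(0.0592/2)·log([dilute]/[conc]) = −(0.0592/2)·log(0.000347/0.021) = +0.053 V.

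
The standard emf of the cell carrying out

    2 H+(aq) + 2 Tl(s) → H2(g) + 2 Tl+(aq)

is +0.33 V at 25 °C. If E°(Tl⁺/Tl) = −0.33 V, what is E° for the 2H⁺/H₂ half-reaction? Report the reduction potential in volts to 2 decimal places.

In the reaction as written the 2H⁺/H₂ couple is reduced (cathode) and Tl⁺/Tl is oxidized (anode), so E°cell = E°(2H⁺/H₂) − E°(Tl⁺/Tl).
E°(2H⁺/H₂) = E°cell + E°(anode) = +0.33 + (−0.33) = +0.00 V.

+0.00 V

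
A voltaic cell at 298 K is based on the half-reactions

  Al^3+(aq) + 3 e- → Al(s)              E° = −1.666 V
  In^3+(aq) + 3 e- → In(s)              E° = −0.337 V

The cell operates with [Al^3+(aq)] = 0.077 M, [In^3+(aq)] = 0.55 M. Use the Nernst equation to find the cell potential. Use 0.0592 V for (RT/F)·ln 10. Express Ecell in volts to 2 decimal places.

In³⁺/In is reduced (cathode, E° = −0.337 V) and Al³⁺/Al is oxidized (anode).
E°cell = E°cat − E°an = −0.337 − (−1.666) = +1.329 V; n = 3.
The balanced reaction is In^3+(aq) + Al(s) → In(s) + Al^3+(aq), so Q = [Al^3+(aq)] / [In^3+(aq)] = 0.14 and log Q = −0.854.
Applying E = E° − (RT ln10/nF)·log Q gives +1.329 − (0.0592/3)(−0.854) = +1.35 V.

+1.35 V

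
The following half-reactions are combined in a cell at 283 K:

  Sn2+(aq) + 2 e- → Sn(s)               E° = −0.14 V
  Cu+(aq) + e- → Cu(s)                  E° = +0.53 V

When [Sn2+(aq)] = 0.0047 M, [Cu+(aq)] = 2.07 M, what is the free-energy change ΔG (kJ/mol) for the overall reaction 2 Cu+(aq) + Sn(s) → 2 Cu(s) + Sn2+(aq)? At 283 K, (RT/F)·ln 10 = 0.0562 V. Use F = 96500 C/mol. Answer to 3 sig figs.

−145 kJ/mol

With Cu⁺/Cu reduced at the cathode, E°cell = +0.53 − (−0.14) = +0.67 V and n = 2.
Here Q = [Sn2+(aq)] / [Cu+(aq)]^2 = 0.0011 (log Q = −2.960), giving E = +0.67 − (0.0562/2)·(−2.960) = +0.7532 V.
Then ΔG = −nFE = −2 × 96500 × +0.7532 J/mol = −145 kJ/mol.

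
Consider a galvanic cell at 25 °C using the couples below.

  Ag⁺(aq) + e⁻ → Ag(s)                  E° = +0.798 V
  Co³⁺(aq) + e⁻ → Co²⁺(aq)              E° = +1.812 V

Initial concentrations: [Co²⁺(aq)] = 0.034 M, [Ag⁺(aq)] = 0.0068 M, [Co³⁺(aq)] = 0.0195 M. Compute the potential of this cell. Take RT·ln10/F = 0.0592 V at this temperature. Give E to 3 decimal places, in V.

Since E°(Co³⁺/Co²⁺) > E°(Ag⁺/Ag), Co³⁺/Co²⁺ serves as the cathode.
E°cell = +1.812 − (+0.798) = +1.014 V, with n = 1 electron transferred.
Balancing gives Co³⁺(aq) + Ag(s) → Co²⁺(aq) + Ag⁺(aq); hence Q = ([Co²⁺(aq)]·[Ag⁺(aq)]) / [Co³⁺(aq)] = 0.0119 (log Q = −1.926).
E = E° − (0.0592/n)·log Q = +1.014 − (0.0592/1)(−1.926) = +1.128 V.

+1.128 V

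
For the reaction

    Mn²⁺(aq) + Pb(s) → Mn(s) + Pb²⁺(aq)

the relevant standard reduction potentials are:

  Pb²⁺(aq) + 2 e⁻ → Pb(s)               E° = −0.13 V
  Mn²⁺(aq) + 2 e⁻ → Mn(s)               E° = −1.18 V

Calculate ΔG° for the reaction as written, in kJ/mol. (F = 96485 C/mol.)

+203 kJ/mol

In the reaction as written Mn²⁺(aq) is reduced, so the Mn²⁺/Mn couple is the cathode and Pb²⁺/Pb is the anode.
E°cell = −1.18 − (−0.13) = −1.05 V; balancing electrons gives n = 2.
ΔG° = −nFE°cell = −(2)(96485)(−1.05) J/mol = +203 kJ/mol.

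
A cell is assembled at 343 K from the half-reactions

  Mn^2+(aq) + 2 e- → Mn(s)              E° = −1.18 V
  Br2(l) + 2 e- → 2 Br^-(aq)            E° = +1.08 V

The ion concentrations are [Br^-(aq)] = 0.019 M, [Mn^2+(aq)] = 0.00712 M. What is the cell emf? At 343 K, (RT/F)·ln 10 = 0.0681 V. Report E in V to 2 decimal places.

The Br₂/Br⁻ couple has the more positive E°, so it is the cathode; Mn²⁺/Mn is the anode.
E°cell = +1.08 − (−1.18) = +2.26 V, with n = 2 electrons transferred.
Balancing gives Br2(l) + Mn(s) → 2 Br^-(aq) + Mn^2+(aq); hence Q = [Br^-(aq)]^2·[Mn^2+(aq)] = 2.57×10^−6 (log Q = −5.590).
By the Nernst equation, E = +2.26 − (0.0681/2)·(−5.590) = +2.45 V.

+2.45 V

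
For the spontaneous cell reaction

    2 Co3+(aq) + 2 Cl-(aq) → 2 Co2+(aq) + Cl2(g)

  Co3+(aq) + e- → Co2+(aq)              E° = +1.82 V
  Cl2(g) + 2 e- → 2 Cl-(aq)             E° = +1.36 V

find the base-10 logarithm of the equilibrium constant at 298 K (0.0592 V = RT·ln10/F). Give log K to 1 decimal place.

The Co³⁺/Co²⁺ couple is reduced (cathode); E°cell = +1.82 − (+1.36) = +0.46 V with n = 2.
At equilibrium E = 0, so log K = nE°cell / 0.0592 = (2)(+0.46) / 0.0592 = 15.5.

log K = 15.5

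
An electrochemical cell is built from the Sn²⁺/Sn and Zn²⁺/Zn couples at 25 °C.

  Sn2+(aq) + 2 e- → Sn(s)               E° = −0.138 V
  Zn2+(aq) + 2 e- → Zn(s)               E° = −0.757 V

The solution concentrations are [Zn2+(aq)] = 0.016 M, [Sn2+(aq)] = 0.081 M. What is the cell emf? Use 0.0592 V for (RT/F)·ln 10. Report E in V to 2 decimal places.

The Sn²⁺/Sn couple has the more positive E°, so it is the cathode; Zn²⁺/Zn is the anode.
E°cell = E°cat − E°an = −0.138 − (−0.757) = +0.619 V; n = 2.
Balancing gives Sn2+(aq) + Zn(s) → Sn(s) + Zn2+(aq); hence Q = [Zn2+(aq)] / [Sn2+(aq)] = 0.198 (log Q = −0.704).
Applying E = E° − (RT ln10/nF)·log Q gives +0.619 − (0.0592/2)(−0.704) = +0.64 V.

+0.64 V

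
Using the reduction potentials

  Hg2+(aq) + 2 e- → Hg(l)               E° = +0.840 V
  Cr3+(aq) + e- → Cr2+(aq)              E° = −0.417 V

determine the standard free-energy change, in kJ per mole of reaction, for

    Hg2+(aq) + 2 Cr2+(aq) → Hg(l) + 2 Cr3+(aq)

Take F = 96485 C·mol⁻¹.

In the reaction as written Hg2+(aq) is reduced, so the Hg²⁺/Hg couple is the cathode and Cr³⁺/Cr²⁺ is the anode.
E°cell = +0.840 − (−0.417) = +1.257 V; balancing electrons gives n = 2.
ΔG° = −nFE°cell = −(2)(96485)(+1.257) J/mol = −243 kJ/mol.

−243 kJ/mol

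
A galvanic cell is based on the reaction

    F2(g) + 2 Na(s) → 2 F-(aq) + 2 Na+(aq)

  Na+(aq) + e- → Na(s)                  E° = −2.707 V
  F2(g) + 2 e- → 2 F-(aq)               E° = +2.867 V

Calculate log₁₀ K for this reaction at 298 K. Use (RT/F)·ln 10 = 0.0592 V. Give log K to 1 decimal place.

The F₂/F⁻ couple is reduced (cathode); E°cell = +2.867 − (−2.707) = +5.574 V with n = 2.
At equilibrium E = 0, so log K = nE°cell / 0.0592 = (2)(+5.574) / 0.0592 = 188.3.

log K = 188.3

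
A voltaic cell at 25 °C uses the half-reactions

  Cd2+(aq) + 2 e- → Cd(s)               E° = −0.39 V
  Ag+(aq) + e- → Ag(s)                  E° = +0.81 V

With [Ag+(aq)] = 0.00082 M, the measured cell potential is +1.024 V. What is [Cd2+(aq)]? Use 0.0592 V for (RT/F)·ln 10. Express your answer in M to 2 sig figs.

0.59 M

Ag⁺/Ag is the cathode (higher E°); E°cell = +0.81 − (−0.39) = +1.20 V with n = 2.
Rearranging E = E° − (0.0592/n)·log Q gives log Q = 2(+1.20 − (+1.024))/0.0592 = 5.946.
The balanced reaction is 2 Ag+(aq) + Cd(s) → 2 Ag(s) + Cd2+(aq), so Q = [Cd2+(aq)] / [Ag+(aq)]^2.
Isolating [Cd2+(aq)] in Q = 10^{5.946} yields log [Cd2+(aq)] = −0.226, i.e. 0.59 M.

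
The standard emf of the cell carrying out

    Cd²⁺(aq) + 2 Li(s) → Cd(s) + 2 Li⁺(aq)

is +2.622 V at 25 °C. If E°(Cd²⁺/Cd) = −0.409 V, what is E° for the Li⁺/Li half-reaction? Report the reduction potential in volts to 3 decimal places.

In the reaction as written the Cd²⁺/Cd couple is reduced (cathode) and Li⁺/Li is oxidized (anode), so E°cell = E°(Cd²⁺/Cd) − E°(Li⁺/Li).
E°(Li⁺/Li) = E°(cathode) − E°cell = −0.409 − (+2.622) = −3.031 V.

−3.031 V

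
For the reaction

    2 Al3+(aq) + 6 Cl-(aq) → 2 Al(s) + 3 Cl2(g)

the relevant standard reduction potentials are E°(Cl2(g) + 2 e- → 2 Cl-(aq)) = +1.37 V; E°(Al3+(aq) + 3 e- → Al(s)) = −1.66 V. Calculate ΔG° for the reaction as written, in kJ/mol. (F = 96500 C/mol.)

In the reaction as written Al3+(aq) is reduced, so the Al³⁺/Al couple is the cathode and Cl₂/Cl⁻ is the anode.
E°cell = −1.66 − (+1.37) = −3.03 V; balancing electrons gives n = 6.
ΔG° = −nFE°cell = −(6)(96500)(−3.03) J/mol = +1754 kJ/mol.

+1754 kJ/mol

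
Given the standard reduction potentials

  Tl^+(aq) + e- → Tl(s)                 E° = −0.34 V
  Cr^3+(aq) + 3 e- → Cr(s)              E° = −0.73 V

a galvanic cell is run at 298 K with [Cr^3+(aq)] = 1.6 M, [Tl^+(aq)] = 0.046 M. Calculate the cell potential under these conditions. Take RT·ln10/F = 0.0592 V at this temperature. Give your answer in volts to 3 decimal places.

+0.307 V

Since E°(Tl⁺/Tl) > E°(Cr³⁺/Cr), Tl⁺/Tl serves as the cathode.
E°cell = E°cat − E°an = −0.34 − (−0.73) = +0.39 V; n = 3.
Balancing gives 3 Tl^+(aq) + Cr(s) → 3 Tl(s) + Cr^3+(aq); hence Q = [Cr^3+(aq)] / [Tl^+(aq)]^3 = 1.64×10^4 (log Q = 4.216).
E = E° − (0.0592/n)·log Q = +0.39 − (0.0592/3)(4.216) = +0.307 V.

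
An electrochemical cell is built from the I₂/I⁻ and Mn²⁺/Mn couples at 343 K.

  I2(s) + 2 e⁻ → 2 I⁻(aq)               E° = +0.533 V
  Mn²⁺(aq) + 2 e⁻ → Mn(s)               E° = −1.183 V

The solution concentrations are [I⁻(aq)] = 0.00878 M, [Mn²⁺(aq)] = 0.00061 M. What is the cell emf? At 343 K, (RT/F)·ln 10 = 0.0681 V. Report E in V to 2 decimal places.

Since E°(I₂/I⁻) > E°(Mn²⁺/Mn), I₂/I⁻ serves as the cathode.
E°cell = E°cat − E°an = +0.533 − (−1.183) = +1.716 V; n = 2.
Balancing gives I2(s) + Mn(s) → 2 I⁻(aq) + Mn²⁺(aq); hence Q = [I⁻(aq)]^2·[Mn²⁺(aq)] = 4.7×10^−8 (log Q = −7.328).
By the Nernst equation, E = +1.716 − (0.0681/2)·(−7.328) = +1.97 V.

+1.97 V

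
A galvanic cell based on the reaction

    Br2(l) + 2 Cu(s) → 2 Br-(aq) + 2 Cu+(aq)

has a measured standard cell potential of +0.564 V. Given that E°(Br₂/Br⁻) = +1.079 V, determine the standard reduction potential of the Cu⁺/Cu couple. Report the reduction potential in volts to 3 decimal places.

+0.515 V

In the reaction as written the Br₂/Br⁻ couple is reduced (cathode) and Cu⁺/Cu is oxidized (anode), so E°cell = E°(Br₂/Br⁻) − E°(Cu⁺/Cu).
E°(Cu⁺/Cu) = E°(cathode) − E°cell = +1.079 − (+0.564) = +0.515 V.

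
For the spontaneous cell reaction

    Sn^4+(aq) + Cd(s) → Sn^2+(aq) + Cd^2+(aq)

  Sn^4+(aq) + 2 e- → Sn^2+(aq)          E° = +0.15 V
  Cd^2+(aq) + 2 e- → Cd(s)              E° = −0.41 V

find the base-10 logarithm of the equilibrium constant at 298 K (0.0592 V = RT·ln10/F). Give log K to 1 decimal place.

The Sn⁴⁺/Sn²⁺ couple is reduced (cathode); E°cell = +0.15 − (−0.41) = +0.56 V with n = 2.
At equilibrium E = 0, so log K = nE°cell / 0.0592 = (2)(+0.56) / 0.0592 = 18.9.

log K = 18.9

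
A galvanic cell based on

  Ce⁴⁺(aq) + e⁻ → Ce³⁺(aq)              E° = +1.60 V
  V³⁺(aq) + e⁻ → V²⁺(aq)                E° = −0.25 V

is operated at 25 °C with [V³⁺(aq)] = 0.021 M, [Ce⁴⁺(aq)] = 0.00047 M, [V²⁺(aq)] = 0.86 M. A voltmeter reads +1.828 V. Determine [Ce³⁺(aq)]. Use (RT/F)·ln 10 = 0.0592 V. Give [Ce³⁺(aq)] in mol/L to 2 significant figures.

Ce⁴⁺/Ce³⁺ is the cathode (higher E°); E°cell = +1.60 − (−0.25) = +1.85 V with n = 1.
Since E = E° − (0.0592/n)·log Q, log Q = n(E° − E)/0.0592 = 0.372.
Balancing electrons gives Ce⁴⁺(aq) + V²⁺(aq) → Ce³⁺(aq) + V³⁺(aq); thus Q = ([Ce³⁺(aq)]·[V³⁺(aq)]) / ([Ce⁴⁺(aq)]·[V²⁺(aq)]).
Isolating [Ce³⁺(aq)] in Q = 10^{0.372} yields log [Ce³⁺(aq)] = −1.344, i.e. 0.045 M.

0.045 M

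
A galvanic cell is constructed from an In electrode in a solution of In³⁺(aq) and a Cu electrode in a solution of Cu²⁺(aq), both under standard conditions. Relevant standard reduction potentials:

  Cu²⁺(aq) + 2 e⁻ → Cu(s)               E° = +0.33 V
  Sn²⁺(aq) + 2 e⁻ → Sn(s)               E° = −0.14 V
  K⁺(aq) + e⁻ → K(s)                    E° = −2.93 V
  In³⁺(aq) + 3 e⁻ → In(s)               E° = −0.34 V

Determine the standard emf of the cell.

+0.67 V

The Cu²⁺/Cu couple has the higher E°, so Cu ion is reduced (cathode) and In is oxidized (anode).
E°cell = E°(cathode) − E°(anode) = +0.33 − (−0.34) = +0.67 V.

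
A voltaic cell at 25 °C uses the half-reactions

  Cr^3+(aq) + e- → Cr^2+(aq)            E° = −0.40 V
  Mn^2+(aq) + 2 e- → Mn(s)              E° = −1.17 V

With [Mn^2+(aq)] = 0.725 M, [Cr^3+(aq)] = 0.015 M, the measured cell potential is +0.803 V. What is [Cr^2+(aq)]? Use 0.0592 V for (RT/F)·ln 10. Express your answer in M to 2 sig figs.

With Cr³⁺/Cr²⁺ at the cathode and Mn²⁺/Mn at the anode, E°cell = −0.40 − (−1.17) = +0.77 V (n = 2).
Since E = E° − (0.0592/n)·log Q, log Q = n(E° − E)/0.0592 = −1.115.
The balanced reaction is 2 Cr^3+(aq) + Mn(s) → 2 Cr^2+(aq) + Mn^2+(aq), so Q = ([Cr^2+(aq)]^2·[Mn^2+(aq)]) / [Cr^3+(aq)]^2.
Substituting the known concentrations and solving, log [Cr^2+(aq)] = −2.312 and [Cr^2+(aq)] = 0.0049 M.

0.0049 M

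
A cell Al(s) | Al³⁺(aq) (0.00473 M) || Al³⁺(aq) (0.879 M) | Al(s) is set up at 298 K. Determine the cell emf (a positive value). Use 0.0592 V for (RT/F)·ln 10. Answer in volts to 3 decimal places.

0.045 V

For a concentration cell E°cell = 0, since both electrodes use the same couple.
The compartment with the higher Al³⁺(aq) concentration (0.879 M) acts as the cathode; ions are reduced there and produced at the dilute (0.00473 M) anode.
With n = 3, Ecell = −(0.0592/3)·log([dilute]/[conc]) = −(0.0592/3)·log(0.00473/0.879) = +0.045 V.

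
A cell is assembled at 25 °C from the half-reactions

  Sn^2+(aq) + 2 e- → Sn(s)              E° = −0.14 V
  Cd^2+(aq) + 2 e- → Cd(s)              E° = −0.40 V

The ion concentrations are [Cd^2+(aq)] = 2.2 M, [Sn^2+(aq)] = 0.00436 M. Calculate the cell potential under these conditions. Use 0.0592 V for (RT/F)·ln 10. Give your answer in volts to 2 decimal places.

+0.18 V

Since E°(Sn²⁺/Sn) > E°(Cd²⁺/Cd), Sn²⁺/Sn serves as the cathode.
E°cell = −0.14 − (−0.40) = +0.26 V, with n = 2 electrons transferred.
Balancing gives Sn^2+(aq) + Cd(s) → Sn(s) + Cd^2+(aq); hence Q = [Cd^2+(aq)] / [Sn^2+(aq)] = 505 (log Q = 2.703).
E = E° − (0.0592/n)·log Q = +0.26 − (0.0592/2)(2.703) = +0.18 V.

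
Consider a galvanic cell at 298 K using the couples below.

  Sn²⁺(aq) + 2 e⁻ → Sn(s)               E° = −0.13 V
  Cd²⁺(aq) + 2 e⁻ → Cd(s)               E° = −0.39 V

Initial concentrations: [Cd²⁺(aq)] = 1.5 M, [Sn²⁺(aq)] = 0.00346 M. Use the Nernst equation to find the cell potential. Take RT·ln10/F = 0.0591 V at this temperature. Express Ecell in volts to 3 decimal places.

Sn²⁺/Sn is reduced (cathode, E° = −0.13 V) and Cd²⁺/Cd is oxidized (anode).
E°cell = −0.13 − (−0.39) = +0.26 V, with n = 2 electrons transferred.
For the overall reaction Sn²⁺(aq) + Cd(s) → Sn(s) + Cd²⁺(aq), Q = [Cd²⁺(aq)] / [Sn²⁺(aq)] = 434, giving log Q = 2.637.
By the Nernst equation, E = +0.26 − (0.0591/2)·(2.637) = +0.182 V.

+0.182 V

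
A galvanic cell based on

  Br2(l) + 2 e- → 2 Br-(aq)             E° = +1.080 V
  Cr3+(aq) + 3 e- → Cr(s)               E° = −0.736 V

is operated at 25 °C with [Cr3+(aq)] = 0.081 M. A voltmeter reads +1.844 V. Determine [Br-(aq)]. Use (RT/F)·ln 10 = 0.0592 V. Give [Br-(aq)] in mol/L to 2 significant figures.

Br₂/Br⁻ is the cathode (higher E°); E°cell = +1.080 − (−0.736) = +1.816 V with n = 6.
Rearranging E = E° − (0.0592/n)·log Q gives log Q = 6(+1.816 − (+1.844))/0.0592 = −2.838.
Balancing electrons gives 3 Br2(l) + 2 Cr(s) → 6 Br-(aq) + 2 Cr3+(aq); thus Q = [Br-(aq)]^6·[Cr3+(aq)]^2.
Substituting the known concentrations and solving, log [Br-(aq)] = −0.109 and [Br-(aq)] = 0.78 M.

0.78 M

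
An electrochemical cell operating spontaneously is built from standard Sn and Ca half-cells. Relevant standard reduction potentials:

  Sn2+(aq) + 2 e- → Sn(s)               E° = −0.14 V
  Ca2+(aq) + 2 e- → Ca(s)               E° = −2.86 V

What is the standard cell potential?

The Sn²⁺/Sn couple has the higher E°, so Sn ion is reduced (cathode) and Ca is oxidized (anode).
E°cell = E°(cathode) − E°(anode) = −0.14 − (−2.86) = +2.72 V.

+2.72 V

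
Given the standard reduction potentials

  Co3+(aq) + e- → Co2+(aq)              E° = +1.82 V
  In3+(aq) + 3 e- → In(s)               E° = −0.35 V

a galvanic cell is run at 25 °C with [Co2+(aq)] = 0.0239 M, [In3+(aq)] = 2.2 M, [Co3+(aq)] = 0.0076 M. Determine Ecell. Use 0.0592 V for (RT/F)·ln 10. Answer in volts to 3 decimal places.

+2.134 V

Since E°(Co³⁺/Co²⁺) > E°(In³⁺/In), Co³⁺/Co²⁺ serves as the cathode.
E°cell = +1.82 − (−0.35) = +2.17 V, with n = 3 electrons transferred.
For the overall reaction 3 Co3+(aq) + In(s) → 3 Co2+(aq) + In3+(aq), Q = ([Co2+(aq)]^3·[In3+(aq)]) / [Co3+(aq)]^3 = 68.4, giving log Q = 1.835.
Applying E = E° − (RT ln10/nF)·log Q gives +2.17 − (0.0592/3)(1.835) = +2.134 V.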